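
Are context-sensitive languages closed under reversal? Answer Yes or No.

Reversing both sides of every production of a noncontracting (context-sensitive) grammar gives another noncontracting grammar, and it generates Lᴿ; equivalently an LBA can reverse its tape in place and then run the machine for L.
So the context-sensitive languages are closed under reversal.

Yes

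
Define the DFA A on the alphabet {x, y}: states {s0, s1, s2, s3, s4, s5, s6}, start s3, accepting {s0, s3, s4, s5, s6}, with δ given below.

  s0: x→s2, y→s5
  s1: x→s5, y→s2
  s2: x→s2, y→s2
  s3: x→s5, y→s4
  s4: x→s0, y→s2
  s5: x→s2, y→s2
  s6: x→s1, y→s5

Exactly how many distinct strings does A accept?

5

The useful subgraph on states {s0, s3, s4, s5} is acyclic, so L(A) is finite; the longest accepting path visits 4 useful states, giving maximum string length 3.
Counting accepting paths from s3 by length: 1 of length 0, 2 of length 1, 1 of length 2, 1 of length 3. Total 5.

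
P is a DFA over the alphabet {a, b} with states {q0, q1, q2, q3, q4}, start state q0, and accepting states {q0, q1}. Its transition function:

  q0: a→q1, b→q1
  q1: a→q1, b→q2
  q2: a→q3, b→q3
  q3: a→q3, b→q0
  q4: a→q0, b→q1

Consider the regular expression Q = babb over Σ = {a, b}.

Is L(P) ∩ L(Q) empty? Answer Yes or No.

Yes

Converting the expression Q to a DFA (subset construction, then merging equivalent states) gives the minimal DFA with states {r0, r1, r2, r3, r4, r5}, start state r0, accepting states {r5} and transitions r0: a→r1, b→r2; r1: a→r1, b→r1; r2: a→r3, b→r1; r3: a→r1, b→r4; r4: a→r1, b→r5; r5: a→r1, b→r1.
Exploring the product automaton P × Q from the start pair (q0, r0), following both machines on each input symbol, reaches 9 state pairs: (q0, r0), (q1, r1), (q1, r2), (q2, r1), (q1, r3), (q3, r1), (q2, r4), (q0, r1), (q3, r5).
P accepts in {q0, q1} and Q accepts in {r5}; no reachable pair has both components accepting, so no string drives both machines to acceptance simultaneously and L(P) ∩ L(Q) = ∅.
So no string is accepted by both, and the intersection is empty.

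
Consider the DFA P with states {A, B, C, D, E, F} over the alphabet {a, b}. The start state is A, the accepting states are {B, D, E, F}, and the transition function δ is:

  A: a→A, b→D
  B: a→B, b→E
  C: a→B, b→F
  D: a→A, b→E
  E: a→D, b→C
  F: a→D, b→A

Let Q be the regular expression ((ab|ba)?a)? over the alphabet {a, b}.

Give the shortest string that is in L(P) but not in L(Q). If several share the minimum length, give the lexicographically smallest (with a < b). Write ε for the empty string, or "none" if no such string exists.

The string b is accepted by P but not by Q.
No shorter string lies in the difference, and b is the lexicographically first length-1 string in L(P) \ L(Q).

b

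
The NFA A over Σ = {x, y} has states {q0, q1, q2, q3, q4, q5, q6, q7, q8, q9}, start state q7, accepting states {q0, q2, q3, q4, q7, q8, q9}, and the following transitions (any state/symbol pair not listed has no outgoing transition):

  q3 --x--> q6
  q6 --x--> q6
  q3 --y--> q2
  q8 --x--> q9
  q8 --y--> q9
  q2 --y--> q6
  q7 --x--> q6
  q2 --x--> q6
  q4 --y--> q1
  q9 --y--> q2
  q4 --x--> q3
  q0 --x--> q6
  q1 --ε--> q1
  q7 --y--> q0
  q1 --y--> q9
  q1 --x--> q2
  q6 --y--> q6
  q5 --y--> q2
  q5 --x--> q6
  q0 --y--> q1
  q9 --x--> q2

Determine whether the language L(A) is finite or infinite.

finite

The useful states (reachable from q7 and able to reach an accepting state) are {q0, q1, q2, q7, q9}.
Restricted to these states the transition graph has no cycle, so every accepting path has bounded length and L is finite.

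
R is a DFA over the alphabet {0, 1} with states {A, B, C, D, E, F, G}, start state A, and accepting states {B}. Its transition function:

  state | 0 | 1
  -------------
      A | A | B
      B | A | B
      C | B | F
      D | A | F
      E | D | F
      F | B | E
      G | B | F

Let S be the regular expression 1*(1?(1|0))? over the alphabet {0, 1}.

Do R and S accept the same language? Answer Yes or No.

No

The string 01 is accepted by R but rejected by S.
So L(R) ≠ L(S).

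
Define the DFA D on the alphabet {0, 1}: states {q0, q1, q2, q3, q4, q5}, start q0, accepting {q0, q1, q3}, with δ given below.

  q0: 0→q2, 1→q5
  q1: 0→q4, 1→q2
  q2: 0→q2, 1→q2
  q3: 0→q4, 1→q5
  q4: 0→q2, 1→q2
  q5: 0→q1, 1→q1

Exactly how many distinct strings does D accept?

3

The useful subgraph on states {q0, q1, q5} is acyclic, so L(D) is finite; the longest accepting path visits 3 useful states, giving maximum string length 2.
Counting accepting paths from q0 by length: 1 of length 0, 2 of length 2. Total 3.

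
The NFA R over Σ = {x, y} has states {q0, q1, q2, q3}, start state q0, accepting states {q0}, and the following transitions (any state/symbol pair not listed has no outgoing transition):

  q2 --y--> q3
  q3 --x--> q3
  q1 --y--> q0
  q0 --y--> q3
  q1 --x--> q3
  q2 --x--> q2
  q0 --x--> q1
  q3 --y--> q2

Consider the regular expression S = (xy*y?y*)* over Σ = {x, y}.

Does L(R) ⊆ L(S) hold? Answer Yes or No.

Converting the expression S to a DFA (subset construction, then merging equivalent states) gives the minimal DFA with states {s0, s1, s2}, start state s0, accepting states {s0, s1} and transitions s0: x→s1, y→s2; s1: x→s1, y→s1; s2: x→s2, y→s2.
Exploring the product automaton R × S from the start pair (q0, s0), following both machines on each input symbol, reaches 7 state pairs: (q0, s0), (q1, s1), (q3, s2), (q3, s1), (q0, s1), (q2, s2), (q2, s1).
R accepts in {q0} and S accepts in {s0, s1}. The reachable pairs whose R-component is accepting are (q0, s0), (q0, s1); in each of them the S-component is accepting too, so the product for L(R) \ L(S) (R-component accepting, S-component rejecting) has no reachable accepting pair and the difference is empty.
Hence every string in L(R) is also in L(S).

Yes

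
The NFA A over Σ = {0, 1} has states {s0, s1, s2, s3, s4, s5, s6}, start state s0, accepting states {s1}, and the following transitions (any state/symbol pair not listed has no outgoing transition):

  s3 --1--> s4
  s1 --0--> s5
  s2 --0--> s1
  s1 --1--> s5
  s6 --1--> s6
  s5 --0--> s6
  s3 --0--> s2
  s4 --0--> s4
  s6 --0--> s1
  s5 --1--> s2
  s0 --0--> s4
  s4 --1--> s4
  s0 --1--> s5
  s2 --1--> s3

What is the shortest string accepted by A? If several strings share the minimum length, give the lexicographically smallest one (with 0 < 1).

100

A breadth-first search from s0 reaches an accepting state first via the path s0 → s5 → s6 → s1 on input 100.
No string of length < 3 is accepted (BFS exhausts all shorter strings without reaching an accepting state), and 100 is the lexicographically least accepting string of length 3.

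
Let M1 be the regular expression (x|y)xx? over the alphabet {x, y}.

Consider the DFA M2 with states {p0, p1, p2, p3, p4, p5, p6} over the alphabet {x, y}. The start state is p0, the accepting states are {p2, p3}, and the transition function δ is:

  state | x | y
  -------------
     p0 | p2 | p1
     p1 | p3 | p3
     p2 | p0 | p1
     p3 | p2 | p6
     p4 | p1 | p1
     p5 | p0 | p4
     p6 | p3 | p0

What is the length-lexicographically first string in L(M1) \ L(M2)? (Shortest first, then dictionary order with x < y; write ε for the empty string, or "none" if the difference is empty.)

The string xx is accepted by M1 but not by M2.
No shorter string lies in the difference, and xx is the lexicographically first length-2 string in L(M1) \ L(M2).

xx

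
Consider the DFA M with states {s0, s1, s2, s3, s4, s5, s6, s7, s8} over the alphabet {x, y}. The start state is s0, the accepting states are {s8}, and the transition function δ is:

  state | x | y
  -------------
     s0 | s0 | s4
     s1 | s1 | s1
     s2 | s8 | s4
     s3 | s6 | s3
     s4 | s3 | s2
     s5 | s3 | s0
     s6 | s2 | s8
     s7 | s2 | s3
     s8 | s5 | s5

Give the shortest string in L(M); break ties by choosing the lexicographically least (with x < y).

yyx

A breadth-first search from s0 reaches an accepting state first via the path s0 → s4 → s2 → s8 on input yyx.
No string of length < 3 is accepted (BFS exhausts all shorter strings without reaching an accepting state), and yyx is the lexicographically least accepting string of length 3.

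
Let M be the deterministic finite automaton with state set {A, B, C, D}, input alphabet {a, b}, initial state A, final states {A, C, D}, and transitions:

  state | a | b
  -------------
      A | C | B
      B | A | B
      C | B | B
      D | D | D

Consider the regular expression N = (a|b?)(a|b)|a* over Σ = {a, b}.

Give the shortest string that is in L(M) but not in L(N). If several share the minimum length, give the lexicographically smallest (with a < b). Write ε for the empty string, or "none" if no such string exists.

The string aba is accepted by M but not by N.
No shorter string lies in the difference, and aba is the lexicographically first length-3 string in L(M) \ L(N).

aba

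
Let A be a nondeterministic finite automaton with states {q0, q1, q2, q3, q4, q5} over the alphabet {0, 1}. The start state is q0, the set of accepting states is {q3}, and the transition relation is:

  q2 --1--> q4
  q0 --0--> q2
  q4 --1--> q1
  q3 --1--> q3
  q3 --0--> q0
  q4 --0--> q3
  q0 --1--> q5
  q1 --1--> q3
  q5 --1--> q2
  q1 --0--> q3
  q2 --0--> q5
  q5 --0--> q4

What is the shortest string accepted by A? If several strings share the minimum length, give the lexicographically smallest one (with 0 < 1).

010

A breadth-first search from q0 reaches an accepting state first via the path q0 → q2 → q4 → q3 on input 010.
No string of length < 3 is accepted (BFS exhausts all shorter strings without reaching an accepting state), and 010 is the lexicographically least accepting string of length 3.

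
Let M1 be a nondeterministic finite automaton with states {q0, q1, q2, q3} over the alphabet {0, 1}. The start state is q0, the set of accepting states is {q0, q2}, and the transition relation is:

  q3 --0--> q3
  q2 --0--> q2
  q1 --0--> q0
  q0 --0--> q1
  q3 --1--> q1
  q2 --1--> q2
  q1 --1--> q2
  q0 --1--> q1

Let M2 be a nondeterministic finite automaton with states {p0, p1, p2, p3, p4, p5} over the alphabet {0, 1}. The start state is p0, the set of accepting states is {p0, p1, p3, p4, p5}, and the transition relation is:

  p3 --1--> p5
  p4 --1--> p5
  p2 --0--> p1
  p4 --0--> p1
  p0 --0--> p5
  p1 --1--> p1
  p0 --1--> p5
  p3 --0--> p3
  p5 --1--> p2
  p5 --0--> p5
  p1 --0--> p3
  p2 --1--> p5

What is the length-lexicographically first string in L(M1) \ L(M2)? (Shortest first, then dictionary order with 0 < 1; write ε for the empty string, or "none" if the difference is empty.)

01

The string 01 is accepted by M1 but not by M2.
No shorter string lies in the difference, and 01 is the lexicographically first length-2 string in L(M1) \ L(M2).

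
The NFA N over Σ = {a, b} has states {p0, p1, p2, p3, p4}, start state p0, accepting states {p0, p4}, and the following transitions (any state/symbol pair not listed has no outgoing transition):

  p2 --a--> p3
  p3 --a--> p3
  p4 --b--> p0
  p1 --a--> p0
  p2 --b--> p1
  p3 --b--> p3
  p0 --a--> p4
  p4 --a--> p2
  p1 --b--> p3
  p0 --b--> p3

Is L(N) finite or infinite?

State p0 is reachable from the start and can reach an accepting state, and it lies on the cycle p0 → p4 → p0.
Traversing that cycle any number of times yields accepted strings of unbounded length, so the language is infinite.

infinite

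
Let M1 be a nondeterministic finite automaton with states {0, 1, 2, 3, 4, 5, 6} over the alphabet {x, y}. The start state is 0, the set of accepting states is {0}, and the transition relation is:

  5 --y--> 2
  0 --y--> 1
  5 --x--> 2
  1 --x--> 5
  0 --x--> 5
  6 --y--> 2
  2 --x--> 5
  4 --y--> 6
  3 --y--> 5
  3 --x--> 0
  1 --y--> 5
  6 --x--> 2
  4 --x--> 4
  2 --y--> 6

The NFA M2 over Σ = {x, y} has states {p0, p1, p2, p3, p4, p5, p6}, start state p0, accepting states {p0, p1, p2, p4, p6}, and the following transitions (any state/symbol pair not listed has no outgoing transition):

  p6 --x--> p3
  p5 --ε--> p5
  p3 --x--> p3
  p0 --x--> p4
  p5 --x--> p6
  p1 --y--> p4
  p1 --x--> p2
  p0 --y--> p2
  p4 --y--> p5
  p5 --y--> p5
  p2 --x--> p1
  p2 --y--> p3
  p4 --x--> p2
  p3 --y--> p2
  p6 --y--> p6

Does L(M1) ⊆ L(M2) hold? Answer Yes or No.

Yes

Exploring the product automaton M1 × M2 from the start pair (0, p0), following both machines on each input symbol, reaches 18 state pairs: (0, p0), (5, p4), (1, p2), (2, p2), (2, p5), (5, p1), (5, p3), (6, p3), (5, p6), (6, p5), (2, p4), (2, p3), (2, p6), (5, p2), (6, p2), (6, p6), (2, p1), (6, p4).
M1 accepts in {0} and M2 accepts in {p0, p1, p2, p4, p6}. The reachable pairs whose M1-component is accepting are (0, p0); in each of them the M2-component is accepting too, so the product for L(M1) \ L(M2) (M1-component accepting, M2-component rejecting) has no reachable accepting pair and the difference is empty.
Hence every string in L(M1) is also in L(M2).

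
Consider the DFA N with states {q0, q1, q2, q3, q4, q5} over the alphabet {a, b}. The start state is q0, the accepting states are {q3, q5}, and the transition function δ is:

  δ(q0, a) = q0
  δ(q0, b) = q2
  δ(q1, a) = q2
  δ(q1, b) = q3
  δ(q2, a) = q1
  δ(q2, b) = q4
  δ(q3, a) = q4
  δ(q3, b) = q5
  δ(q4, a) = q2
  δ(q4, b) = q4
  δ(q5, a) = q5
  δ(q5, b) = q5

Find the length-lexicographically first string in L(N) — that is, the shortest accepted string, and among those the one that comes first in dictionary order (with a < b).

bab

A breadth-first search from q0 reaches an accepting state first via the path q0 → q2 → q1 → q3 on input bab.
No string of length < 3 is accepted (BFS exhausts all shorter strings without reaching an accepting state), and bab is the lexicographically least accepting string of length 3.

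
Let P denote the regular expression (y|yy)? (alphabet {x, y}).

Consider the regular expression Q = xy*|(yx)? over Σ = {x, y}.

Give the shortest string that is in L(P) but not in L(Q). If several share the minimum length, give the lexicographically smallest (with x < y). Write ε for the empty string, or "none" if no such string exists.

y

The string y is accepted by P but not by Q.
No shorter string lies in the difference, and y is the lexicographically first length-1 string in L(P) \ L(Q).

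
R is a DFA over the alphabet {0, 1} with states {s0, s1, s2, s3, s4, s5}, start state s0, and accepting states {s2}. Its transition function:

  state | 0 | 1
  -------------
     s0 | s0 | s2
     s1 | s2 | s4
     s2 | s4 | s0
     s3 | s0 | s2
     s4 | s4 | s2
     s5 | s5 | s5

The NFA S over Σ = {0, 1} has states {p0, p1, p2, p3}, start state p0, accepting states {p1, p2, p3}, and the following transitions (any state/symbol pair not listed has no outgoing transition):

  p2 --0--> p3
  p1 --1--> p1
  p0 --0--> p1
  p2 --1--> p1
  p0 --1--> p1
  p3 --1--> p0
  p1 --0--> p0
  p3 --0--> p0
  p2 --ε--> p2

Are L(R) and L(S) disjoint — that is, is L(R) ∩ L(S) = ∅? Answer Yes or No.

No

The string 1 is accepted by both R and S.
Hence L(R) ∩ L(S) ≠ ∅.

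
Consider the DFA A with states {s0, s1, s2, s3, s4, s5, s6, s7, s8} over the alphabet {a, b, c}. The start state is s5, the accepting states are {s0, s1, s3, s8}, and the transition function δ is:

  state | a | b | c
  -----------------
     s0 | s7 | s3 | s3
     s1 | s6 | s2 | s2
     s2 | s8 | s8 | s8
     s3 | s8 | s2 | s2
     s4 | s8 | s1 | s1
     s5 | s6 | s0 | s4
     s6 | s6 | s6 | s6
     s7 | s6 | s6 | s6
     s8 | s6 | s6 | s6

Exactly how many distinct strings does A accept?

The useful subgraph on states {s0, s1, s2, s3, s4, s5, s8} is acyclic, so L(A) is finite; the longest accepting path visits 5 useful states, giving maximum string length 4.
Counting accepting paths from s5 by length: 1 of length 1, 5 of length 2, 2 of length 3, 24 of length 4. Total 32.

32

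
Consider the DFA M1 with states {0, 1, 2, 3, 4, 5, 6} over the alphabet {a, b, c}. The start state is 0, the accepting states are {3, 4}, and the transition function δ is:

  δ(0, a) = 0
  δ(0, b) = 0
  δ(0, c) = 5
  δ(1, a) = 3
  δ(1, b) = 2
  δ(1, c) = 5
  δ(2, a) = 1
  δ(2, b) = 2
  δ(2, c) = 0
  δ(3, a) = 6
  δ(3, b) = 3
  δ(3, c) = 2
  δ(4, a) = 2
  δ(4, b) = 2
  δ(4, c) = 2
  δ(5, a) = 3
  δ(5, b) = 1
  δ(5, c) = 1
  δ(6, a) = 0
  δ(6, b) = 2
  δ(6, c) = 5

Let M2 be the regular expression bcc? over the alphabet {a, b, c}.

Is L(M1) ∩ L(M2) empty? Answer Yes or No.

Converting the expression M2 to a DFA (subset construction, then merging equivalent states) gives the minimal DFA with states {r0, r1, r2, r3, r4}, start state r0, accepting states {r3, r4} and transitions r0: a→r1, b→r2, c→r1; r1: a→r1, b→r1, c→r1; r2: a→r1, b→r1, c→r3; r3: a→r1, b→r1, c→r4; r4: a→r1, b→r1, c→r1.
Exploring the product automaton M1 × M2 from the start pair (0, r0), following both machines on each input symbol, reaches 10 state pairs: (0, r0), (0, r1), (0, r2), (5, r1), (5, r3), (3, r1), (1, r1), (1, r4), (6, r1), (2, r1).
M1 accepts in {3, 4} and M2 accepts in {r3, r4}; no reachable pair has both components accepting, so no string drives both machines to acceptance simultaneously and L(M1) ∩ L(M2) = ∅.
So no string is accepted by both, and the intersection is empty.

Yes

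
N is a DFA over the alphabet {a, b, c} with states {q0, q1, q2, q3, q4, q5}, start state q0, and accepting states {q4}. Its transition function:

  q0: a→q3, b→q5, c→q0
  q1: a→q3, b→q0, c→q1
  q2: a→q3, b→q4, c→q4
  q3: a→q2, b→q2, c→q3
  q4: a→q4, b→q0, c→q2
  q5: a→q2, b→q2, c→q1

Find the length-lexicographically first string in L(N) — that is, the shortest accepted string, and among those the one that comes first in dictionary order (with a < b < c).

aab

A breadth-first search from q0 reaches an accepting state first via the path q0 → q3 → q2 → q4 on input aab.
No string of length < 3 is accepted (BFS exhausts all shorter strings without reaching an accepting state), and aab is the lexicographically least accepting string of length 3.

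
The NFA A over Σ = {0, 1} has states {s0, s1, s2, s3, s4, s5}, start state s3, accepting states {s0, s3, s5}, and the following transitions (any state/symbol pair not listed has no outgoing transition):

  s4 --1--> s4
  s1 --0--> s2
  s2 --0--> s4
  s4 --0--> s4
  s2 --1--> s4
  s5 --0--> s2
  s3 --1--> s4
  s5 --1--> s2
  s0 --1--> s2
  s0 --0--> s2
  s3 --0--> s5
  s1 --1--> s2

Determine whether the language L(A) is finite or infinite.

finite

The useful states (reachable from s3 and able to reach an accepting state) are {s3, s5}.
Restricted to these states the transition graph has no cycle, so every accepting path has bounded length and L is finite.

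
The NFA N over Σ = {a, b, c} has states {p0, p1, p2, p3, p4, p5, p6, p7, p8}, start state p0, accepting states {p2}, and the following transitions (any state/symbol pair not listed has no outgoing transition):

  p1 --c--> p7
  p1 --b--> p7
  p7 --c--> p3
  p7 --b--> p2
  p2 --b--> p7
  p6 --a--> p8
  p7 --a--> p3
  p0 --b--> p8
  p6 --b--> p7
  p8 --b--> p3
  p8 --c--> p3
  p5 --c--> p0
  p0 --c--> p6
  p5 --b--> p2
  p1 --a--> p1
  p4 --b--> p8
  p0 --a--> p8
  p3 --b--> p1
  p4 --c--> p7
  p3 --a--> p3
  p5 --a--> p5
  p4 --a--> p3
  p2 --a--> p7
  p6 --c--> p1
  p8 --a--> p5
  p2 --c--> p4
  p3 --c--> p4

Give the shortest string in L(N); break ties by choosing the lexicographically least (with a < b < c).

aab

A breadth-first search from p0 reaches an accepting state first via the path p0 → p8 → p5 → p2 on input aab.
No string of length < 3 is accepted (BFS exhausts all shorter strings without reaching an accepting state), and aab is the lexicographically least accepting string of length 3.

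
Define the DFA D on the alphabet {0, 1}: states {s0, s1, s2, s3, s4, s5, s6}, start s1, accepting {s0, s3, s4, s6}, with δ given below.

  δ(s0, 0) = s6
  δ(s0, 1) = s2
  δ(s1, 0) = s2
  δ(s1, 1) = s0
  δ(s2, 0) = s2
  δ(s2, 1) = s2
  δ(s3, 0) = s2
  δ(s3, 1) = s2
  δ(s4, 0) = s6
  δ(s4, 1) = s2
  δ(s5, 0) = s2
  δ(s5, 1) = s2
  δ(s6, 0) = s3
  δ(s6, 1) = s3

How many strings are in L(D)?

The useful subgraph on states {s0, s1, s3, s6} is acyclic, so L(D) is finite; the longest accepting path visits 4 useful states, giving maximum string length 3.
Counting accepting paths from s1 by length: 1 of length 1, 1 of length 2, 2 of length 3. Total 4.

4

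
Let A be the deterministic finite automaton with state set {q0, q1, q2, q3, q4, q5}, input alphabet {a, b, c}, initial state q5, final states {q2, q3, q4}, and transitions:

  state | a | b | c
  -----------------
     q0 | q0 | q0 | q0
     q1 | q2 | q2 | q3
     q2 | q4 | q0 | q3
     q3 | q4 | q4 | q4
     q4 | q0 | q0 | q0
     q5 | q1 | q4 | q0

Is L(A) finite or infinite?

The useful states (reachable from q5 and able to reach an accepting state) are {q1, q2, q3, q4, q5}.
Restricted to these states the transition graph has no cycle, so every accepting path has bounded length and L is finite.

finite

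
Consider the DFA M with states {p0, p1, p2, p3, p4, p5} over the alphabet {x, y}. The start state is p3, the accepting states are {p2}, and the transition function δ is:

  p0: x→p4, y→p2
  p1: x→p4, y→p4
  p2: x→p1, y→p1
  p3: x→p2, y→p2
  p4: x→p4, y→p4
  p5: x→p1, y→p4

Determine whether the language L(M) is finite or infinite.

finite

The useful states (reachable from p3 and able to reach an accepting state) are {p2, p3}.
Restricted to these states the transition graph has no cycle, so every accepting path has bounded length and L is finite.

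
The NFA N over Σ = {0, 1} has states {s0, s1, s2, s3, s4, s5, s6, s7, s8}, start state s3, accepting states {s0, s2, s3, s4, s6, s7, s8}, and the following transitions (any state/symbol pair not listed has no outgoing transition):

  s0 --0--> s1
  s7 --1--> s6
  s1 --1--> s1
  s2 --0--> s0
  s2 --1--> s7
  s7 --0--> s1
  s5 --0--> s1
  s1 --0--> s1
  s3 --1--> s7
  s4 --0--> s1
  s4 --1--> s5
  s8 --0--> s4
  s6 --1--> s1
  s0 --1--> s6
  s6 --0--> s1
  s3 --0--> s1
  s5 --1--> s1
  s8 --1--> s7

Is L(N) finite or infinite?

The useful states (reachable from s3 and able to reach an accepting state) are {s3, s6, s7}.
Restricted to these states the transition graph has no cycle, so every accepting path has bounded length and L is finite.

finite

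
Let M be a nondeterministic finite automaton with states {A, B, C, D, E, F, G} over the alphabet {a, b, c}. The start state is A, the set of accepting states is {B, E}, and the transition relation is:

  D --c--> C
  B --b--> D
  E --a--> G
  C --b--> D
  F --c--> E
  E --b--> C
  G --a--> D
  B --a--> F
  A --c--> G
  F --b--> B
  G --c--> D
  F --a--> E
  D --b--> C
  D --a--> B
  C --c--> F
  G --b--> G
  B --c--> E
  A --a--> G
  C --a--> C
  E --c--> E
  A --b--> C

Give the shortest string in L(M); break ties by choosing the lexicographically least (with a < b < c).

A breadth-first search from A reaches an accepting state first via the path A → G → D → B on input aaa.
No string of length < 3 is accepted (BFS exhausts all shorter strings without reaching an accepting state), and aaa is the lexicographically least accepting string of length 3.

aaa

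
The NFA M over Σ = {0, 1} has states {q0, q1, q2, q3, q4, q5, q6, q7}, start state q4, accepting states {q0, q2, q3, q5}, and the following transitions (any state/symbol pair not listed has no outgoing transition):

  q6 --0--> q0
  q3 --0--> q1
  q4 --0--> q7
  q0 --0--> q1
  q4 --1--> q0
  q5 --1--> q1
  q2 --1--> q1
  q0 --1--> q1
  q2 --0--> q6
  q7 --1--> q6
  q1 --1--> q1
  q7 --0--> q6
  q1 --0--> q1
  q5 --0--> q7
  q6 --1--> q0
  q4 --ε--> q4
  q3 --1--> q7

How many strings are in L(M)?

The useful subgraph on states {q0, q4, q6, q7} is acyclic, so L(M) is finite; the longest accepting path visits 4 useful states, giving maximum string length 3.
Counting accepting paths from q4 by length: 1 of length 1, 4 of length 3. Total 5.

5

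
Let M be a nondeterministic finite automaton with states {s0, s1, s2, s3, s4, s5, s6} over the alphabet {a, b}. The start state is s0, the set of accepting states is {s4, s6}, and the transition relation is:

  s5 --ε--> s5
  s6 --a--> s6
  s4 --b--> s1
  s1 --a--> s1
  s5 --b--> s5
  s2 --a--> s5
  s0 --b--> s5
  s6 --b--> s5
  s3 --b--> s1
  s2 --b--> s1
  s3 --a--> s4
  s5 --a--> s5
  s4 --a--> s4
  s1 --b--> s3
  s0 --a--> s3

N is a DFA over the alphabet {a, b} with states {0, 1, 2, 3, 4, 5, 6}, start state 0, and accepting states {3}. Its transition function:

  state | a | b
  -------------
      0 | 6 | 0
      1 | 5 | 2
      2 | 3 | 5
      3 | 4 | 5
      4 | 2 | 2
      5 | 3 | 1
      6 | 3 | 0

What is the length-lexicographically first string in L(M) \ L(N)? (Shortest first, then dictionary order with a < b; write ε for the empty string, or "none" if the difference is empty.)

aaa

The string aaa is accepted by M but not by N.
No shorter string lies in the difference, and aaa is the lexicographically first length-3 string in L(M) \ L(N).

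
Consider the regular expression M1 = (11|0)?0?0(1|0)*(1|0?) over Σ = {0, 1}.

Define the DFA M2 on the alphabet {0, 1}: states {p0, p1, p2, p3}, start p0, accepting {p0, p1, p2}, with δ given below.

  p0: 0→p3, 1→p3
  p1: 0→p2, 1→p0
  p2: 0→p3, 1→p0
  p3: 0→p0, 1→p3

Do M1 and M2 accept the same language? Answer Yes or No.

The string 0 is accepted by M1 but rejected by M2.
So L(M1) ≠ L(M2).

No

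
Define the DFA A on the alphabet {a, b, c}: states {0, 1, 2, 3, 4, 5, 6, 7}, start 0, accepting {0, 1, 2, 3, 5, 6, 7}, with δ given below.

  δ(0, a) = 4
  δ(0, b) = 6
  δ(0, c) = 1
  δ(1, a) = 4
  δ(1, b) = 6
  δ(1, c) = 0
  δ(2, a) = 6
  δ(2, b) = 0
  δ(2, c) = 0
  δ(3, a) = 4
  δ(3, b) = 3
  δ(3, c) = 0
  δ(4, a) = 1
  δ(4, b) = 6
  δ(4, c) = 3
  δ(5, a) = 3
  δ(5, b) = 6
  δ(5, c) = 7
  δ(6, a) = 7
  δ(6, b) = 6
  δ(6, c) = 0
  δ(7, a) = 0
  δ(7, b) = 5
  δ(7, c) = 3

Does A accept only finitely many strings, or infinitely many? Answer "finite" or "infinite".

State 0 is reachable from the start and can reach an accepting state, and it lies on the cycle 0 → 1 → 0.
Traversing that cycle any number of times yields accepted strings of unbounded length, so the language is infinite.

infinite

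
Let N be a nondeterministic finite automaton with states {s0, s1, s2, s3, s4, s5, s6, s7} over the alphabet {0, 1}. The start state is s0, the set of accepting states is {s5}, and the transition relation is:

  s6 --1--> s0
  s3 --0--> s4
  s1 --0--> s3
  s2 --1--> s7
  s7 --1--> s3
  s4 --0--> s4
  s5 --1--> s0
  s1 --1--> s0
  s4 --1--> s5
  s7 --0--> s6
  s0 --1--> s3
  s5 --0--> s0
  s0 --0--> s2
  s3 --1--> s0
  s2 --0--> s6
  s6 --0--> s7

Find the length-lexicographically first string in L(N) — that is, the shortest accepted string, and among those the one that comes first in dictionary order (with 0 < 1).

A breadth-first search from s0 reaches an accepting state first via the path s0 → s3 → s4 → s5 on input 101.
No string of length < 3 is accepted (BFS exhausts all shorter strings without reaching an accepting state), and 101 is the lexicographically least accepting string of length 3.

101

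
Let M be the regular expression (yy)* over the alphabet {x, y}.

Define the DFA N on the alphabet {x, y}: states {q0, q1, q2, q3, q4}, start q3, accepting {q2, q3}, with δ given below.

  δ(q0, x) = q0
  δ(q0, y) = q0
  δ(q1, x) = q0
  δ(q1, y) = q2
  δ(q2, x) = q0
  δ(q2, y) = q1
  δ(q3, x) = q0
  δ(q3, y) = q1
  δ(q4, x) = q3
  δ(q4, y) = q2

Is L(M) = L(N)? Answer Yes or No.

Yes

Converting the expression M to a DFA (subset construction, then merging equivalent states) gives the minimal DFA with states {m0, m1, m2}, start state m0, accepting states {m0} and transitions m0: x→m1, y→m2; m1: x→m1, y→m1; m2: x→m1, y→m0.
Exploring the product automaton M × N from the start pair (m0, q3), following both machines on each input symbol, reaches 4 state pairs: (m0, q3), (m1, q0), (m2, q1), (m0, q2).
M accepts in {m0} and N accepts in {q2, q3}. In every reachable pair the two components are either both accepting — (m0, q3), (m0, q2) — or both non-accepting, so no string is accepted by exactly one of the machines: L(M) \ L(N) and L(N) \ L(M) are both empty.
Hence every string is accepted by M iff it is accepted by N, and the two languages coincide.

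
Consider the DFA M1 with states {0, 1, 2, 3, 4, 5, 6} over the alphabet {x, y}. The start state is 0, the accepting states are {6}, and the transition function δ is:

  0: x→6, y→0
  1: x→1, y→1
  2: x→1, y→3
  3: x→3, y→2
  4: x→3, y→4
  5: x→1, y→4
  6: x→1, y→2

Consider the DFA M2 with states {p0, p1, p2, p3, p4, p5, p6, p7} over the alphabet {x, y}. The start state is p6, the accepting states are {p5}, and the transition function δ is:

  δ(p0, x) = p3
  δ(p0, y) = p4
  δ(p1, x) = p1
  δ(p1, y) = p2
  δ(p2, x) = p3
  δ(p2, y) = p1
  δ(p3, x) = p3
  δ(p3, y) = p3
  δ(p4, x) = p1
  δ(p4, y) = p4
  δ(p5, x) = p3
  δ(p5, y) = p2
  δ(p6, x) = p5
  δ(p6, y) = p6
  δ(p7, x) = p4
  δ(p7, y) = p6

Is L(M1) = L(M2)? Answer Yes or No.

Exploring the product automaton M1 × M2 from the start pair (0, p6), following both machines on each input symbol, reaches 5 state pairs: (0, p6), (6, p5), (1, p3), (2, p2), (3, p1).
M1 accepts in {6} and M2 accepts in {p5}. In every reachable pair the two components are either both accepting — (6, p5) — or both non-accepting, so no string is accepted by exactly one of the machines: L(M1) \ L(M2) and L(M2) \ L(M1) are both empty.
Hence every string is accepted by M1 iff it is accepted by M2, and the two languages coincide.

Yes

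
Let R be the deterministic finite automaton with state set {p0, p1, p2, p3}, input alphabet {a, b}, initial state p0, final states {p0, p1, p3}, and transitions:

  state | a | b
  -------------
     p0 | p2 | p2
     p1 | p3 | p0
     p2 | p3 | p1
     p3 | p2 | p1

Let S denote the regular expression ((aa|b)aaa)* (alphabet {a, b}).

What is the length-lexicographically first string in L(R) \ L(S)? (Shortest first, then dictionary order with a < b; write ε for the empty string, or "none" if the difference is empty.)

The string aa is accepted by R but not by S.
No shorter string lies in the difference, and aa is the lexicographically first length-2 string in L(R) \ L(S).

aa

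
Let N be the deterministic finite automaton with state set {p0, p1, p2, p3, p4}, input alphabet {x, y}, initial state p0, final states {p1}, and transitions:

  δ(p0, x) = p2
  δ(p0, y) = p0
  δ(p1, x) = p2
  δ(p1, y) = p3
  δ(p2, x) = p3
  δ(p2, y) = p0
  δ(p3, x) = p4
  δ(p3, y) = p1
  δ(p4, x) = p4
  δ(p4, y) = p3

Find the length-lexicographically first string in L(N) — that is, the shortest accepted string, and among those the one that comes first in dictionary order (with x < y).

A breadth-first search from p0 reaches an accepting state first via the path p0 → p2 → p3 → p1 on input xxy.
No string of length < 3 is accepted (BFS exhausts all shorter strings without reaching an accepting state), and xxy is the lexicographically least accepting string of length 3.

xxy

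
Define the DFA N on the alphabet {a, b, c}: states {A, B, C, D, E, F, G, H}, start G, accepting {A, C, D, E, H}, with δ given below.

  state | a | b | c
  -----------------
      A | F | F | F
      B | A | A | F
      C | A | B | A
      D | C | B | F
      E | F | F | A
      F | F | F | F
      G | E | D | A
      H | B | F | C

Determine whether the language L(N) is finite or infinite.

The useful states (reachable from G and able to reach an accepting state) are {A, B, C, D, E, G}.
Restricted to these states the transition graph has no cycle, so every accepting path has bounded length and L is finite.

finite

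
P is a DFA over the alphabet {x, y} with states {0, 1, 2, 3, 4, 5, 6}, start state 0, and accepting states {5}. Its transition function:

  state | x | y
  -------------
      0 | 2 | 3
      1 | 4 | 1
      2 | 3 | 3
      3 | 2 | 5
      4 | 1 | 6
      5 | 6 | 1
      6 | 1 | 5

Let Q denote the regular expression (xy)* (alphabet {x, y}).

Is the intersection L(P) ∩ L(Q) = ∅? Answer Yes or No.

Converting the expression Q to a DFA (subset construction, then merging equivalent states) gives the minimal DFA with states {q0, q1, q2}, start state q0, accepting states {q0} and transitions q0: x→q1, y→q2; q1: x→q2, y→q0; q2: x→q2, y→q2.
Exploring the product automaton P × Q from the start pair (0, q0), following both machines on each input symbol, reaches 9 state pairs: (0, q0), (2, q1), (3, q2), (3, q0), (2, q2), (5, q2), (6, q2), (1, q2), (4, q2).
P accepts in {5} and Q accepts in {q0}; no reachable pair has both components accepting, so no string drives both machines to acceptance simultaneously and L(P) ∩ L(Q) = ∅.
So no string is accepted by both, and the intersection is empty.

Yes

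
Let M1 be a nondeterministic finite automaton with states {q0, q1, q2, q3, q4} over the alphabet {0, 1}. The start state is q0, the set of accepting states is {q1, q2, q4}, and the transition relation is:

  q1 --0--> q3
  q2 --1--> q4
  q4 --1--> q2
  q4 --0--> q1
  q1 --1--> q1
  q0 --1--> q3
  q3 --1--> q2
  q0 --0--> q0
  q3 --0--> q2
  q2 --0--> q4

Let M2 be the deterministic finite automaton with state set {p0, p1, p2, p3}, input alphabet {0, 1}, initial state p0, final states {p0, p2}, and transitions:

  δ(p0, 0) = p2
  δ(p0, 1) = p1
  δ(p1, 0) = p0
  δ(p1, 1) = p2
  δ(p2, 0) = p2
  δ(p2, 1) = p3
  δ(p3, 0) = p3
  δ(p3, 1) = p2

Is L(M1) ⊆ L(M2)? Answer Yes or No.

The string 010 is in L(M1) but not in L(M2).
So L(M1) ⊄ L(M2).

No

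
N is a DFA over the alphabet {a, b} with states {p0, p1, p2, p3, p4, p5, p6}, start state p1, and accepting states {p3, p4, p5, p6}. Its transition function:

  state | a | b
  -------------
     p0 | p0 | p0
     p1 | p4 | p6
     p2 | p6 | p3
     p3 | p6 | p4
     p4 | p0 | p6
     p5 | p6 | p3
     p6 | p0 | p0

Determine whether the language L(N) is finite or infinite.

The useful states (reachable from p1 and able to reach an accepting state) are {p1, p4, p6}.
Restricted to these states the transition graph has no cycle, so every accepting path has bounded length and L is finite.

finite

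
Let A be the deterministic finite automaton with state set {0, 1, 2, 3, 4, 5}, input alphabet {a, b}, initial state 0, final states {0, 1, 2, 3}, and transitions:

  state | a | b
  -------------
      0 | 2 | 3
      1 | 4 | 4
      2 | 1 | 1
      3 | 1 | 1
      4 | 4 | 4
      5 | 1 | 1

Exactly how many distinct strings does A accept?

The useful subgraph on states {0, 1, 2, 3} is acyclic, so L(A) is finite; the longest accepting path visits 3 useful states, giving maximum string length 2.
Counting accepting paths from 0 by length: 1 of length 0, 2 of length 1, 4 of length 2. Total 7.

7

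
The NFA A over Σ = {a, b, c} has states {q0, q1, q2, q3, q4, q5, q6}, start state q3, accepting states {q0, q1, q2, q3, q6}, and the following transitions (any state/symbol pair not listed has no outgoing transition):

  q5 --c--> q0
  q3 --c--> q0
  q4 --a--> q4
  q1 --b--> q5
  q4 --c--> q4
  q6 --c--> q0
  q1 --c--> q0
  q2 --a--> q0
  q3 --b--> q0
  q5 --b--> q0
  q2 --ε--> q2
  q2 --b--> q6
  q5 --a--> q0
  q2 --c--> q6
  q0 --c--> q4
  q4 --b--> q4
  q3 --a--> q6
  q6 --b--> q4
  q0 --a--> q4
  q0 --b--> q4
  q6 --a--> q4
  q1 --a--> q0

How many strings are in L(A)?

5

The useful subgraph on states {q0, q3, q6} is acyclic, so L(A) is finite; the longest accepting path visits 3 useful states, giving maximum string length 2.
Counting accepting paths from q3 by length: 1 of length 0, 3 of length 1, 1 of length 2. Total 5.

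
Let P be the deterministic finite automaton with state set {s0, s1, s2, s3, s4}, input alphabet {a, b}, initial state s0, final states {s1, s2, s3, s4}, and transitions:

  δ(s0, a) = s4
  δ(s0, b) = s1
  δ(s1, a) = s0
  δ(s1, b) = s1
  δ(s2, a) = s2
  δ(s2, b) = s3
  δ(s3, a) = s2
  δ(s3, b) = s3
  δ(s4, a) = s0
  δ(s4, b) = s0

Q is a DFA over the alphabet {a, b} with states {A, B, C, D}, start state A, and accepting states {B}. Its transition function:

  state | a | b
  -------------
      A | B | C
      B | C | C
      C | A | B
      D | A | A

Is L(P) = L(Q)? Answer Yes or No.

The string b is accepted by P but rejected by Q.
So L(P) ≠ L(Q).

No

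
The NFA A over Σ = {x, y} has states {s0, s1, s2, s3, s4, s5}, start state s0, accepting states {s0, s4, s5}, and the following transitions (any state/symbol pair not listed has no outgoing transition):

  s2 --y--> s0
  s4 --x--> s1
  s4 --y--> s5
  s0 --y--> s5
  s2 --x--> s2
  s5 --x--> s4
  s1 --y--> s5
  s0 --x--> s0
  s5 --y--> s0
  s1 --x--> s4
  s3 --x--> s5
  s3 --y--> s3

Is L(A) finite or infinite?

State s0 is reachable from the start and can reach an accepting state, and it lies on the cycle s0 → s0.
Traversing that cycle any number of times yields accepted strings of unbounded length, so the language is infinite.

infinite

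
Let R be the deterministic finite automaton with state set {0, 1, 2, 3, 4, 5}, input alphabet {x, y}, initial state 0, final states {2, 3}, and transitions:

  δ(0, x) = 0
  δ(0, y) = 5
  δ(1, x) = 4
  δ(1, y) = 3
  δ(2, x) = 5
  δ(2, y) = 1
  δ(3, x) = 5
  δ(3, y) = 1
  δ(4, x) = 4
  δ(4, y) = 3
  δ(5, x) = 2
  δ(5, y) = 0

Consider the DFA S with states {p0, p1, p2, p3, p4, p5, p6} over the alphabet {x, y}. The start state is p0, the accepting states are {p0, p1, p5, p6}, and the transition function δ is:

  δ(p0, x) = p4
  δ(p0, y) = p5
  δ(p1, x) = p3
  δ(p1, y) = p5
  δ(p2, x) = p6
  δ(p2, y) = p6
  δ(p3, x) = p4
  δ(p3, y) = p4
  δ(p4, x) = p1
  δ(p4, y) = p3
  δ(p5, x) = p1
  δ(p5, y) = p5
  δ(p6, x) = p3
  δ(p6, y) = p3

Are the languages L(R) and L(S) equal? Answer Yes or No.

No

The string xyx is accepted by R but rejected by S.
So L(R) ≠ L(S).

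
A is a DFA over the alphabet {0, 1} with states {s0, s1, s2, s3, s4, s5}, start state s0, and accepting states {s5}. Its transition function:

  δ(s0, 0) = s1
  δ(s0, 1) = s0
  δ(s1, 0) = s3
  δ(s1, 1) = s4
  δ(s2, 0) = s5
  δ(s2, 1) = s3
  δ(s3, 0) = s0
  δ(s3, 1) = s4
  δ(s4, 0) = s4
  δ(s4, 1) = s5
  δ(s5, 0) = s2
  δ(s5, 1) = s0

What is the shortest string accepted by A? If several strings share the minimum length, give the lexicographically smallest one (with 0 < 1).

011

A breadth-first search from s0 reaches an accepting state first via the path s0 → s1 → s4 → s5 on input 011.
No string of length < 3 is accepted (BFS exhausts all shorter strings without reaching an accepting state), and 011 is the lexicographically least accepting string of length 3.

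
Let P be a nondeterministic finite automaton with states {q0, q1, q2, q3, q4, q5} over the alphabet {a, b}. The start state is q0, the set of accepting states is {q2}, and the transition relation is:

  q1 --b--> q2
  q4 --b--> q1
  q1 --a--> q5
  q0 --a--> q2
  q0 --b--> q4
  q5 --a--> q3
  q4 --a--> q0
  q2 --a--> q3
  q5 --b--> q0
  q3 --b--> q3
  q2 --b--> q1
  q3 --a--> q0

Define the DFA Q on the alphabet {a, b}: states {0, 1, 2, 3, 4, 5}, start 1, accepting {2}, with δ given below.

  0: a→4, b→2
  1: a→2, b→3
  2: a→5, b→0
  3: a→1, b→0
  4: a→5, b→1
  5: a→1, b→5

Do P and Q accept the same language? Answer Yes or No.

Exploring the product automaton P × Q from the start pair (q0, 1), following both machines on each input symbol, reaches 6 state pairs: (q0, 1), (q2, 2), (q4, 3), (q3, 5), (q1, 0), (q5, 4).
P accepts in {q2} and Q accepts in {2}. In every reachable pair the two components are either both accepting — (q2, 2) — or both non-accepting, so no string is accepted by exactly one of the machines: L(P) \ L(Q) and L(Q) \ L(P) are both empty.
Hence every string is accepted by P iff it is accepted by Q, and the two languages coincide.

Yes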